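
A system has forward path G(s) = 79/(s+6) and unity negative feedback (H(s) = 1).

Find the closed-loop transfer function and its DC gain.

T(s) = G/(1+GH) = [79/(s+6)] / [1 + 79/(s+6)] = 79/(s+6+79) = 79/(s+85). DC gain = 79/85 = 0.9294.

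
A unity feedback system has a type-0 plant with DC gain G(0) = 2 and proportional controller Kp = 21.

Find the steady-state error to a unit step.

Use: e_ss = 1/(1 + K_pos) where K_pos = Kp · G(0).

K_pos = Kp · G(0) = 21 × 2 = 42. e_ss = 1/(1 + 42) = 0.0233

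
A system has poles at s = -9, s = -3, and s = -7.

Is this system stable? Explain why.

All poles are in the left half-plane. System is stable.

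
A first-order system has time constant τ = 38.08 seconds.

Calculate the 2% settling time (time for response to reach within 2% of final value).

For first-order system, 2% settling time ≈ 4τ = 4 × 38.08 = 152.32 s.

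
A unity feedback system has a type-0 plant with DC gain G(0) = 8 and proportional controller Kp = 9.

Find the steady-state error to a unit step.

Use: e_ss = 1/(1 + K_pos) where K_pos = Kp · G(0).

K_pos = Kp · G(0) = 9 × 8 = 72. e_ss = 1/(1 + 72) = 0.0137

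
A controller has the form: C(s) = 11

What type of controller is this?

This is a Proportional (P) controller.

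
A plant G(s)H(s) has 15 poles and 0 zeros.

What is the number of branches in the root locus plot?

Root locus has n branches where n = number of poles = 15.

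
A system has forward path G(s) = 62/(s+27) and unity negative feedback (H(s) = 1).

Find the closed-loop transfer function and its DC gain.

T(s) = G/(1+GH) = [62/(s+27)] / [1 + 62/(s+27)] = 62/(s+27+62) = 62/(s+89). DC gain = 62/89 = 0.6966.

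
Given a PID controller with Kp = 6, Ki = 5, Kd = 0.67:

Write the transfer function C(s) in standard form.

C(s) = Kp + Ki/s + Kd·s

Substituting values: C(s) = 6 + 5/s + 0.67s = (0.67s² + 6s + 5)/s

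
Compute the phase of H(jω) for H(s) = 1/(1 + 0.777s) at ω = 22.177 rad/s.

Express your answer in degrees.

Phase = -arctan(ωτ) = -arctan(22.177 × 0.777) = -86.7°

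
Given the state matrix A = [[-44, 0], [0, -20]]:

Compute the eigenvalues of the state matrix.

For diagonal matrix, eigenvalues are diagonal entries: λ₁ = -44, λ₂ = -20.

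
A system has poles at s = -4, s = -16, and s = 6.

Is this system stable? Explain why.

Pole(s) at s = 6 are not in the left half-plane. System is unstable.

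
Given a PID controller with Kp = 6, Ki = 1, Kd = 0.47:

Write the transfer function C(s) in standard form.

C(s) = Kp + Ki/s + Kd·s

Substituting values: C(s) = 6 + 1/s + 0.47s = (0.47s² + 6s + 1)/s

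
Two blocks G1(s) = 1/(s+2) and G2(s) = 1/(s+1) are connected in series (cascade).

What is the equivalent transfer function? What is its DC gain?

Series: multiply transfer functions. G_eq = 1/(s+2) × 1/(s+1) = 1/((s+2)(s+1)). DC gain = 1/(2×1) = 0.5.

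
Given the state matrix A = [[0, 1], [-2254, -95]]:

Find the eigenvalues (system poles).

det(A - λI) = λ² - (-95)λ + 2254 = (λ - (-49))(λ - (-46)). Eigenvalues: -49, -46.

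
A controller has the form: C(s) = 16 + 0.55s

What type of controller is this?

This is a Proportional-Derivative (PD) controller.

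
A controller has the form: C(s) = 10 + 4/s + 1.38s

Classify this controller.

This is a Proportional-Integral-Derivative (PID) controller.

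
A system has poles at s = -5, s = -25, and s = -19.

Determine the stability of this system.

All poles are in the left half-plane. System is stable.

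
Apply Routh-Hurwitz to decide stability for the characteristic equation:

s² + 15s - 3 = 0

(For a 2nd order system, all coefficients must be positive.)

Coefficients: 1, 15, -3. c=-3 not positive, so system is unstable.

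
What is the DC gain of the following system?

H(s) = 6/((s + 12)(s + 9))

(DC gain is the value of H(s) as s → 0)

DC gain = H(0) = 6/(12 × 9) = 6/108 = 0.0556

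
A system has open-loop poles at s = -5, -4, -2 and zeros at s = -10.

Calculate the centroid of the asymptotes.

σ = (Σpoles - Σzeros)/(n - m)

σ = (Σpoles - Σzeros)/(n - m) = (-11 - (-10))/(3 - 1) = -1/2 = -0.5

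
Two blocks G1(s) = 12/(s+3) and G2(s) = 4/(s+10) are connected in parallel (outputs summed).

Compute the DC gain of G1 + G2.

Parallel: G_eq = G1 + G2. DC gain = G1(0) + G2(0) = 12/3 + 4/10 = 4 + 0.4 = 4.4.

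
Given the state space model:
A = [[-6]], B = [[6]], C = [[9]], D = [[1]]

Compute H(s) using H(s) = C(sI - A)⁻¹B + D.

(sI - A)⁻¹ = 1/(s + 6). H(s) = 9×6/(s + 6) + 1 = (s + 60)/(s + 6).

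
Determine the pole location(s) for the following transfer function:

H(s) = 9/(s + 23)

Pole is where denominator = 0: s + 23 = 0, so s = -23.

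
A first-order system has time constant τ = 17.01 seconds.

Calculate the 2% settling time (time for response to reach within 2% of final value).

For first-order system, 2% settling time ≈ 4τ = 4 × 17.01 = 68.04 s.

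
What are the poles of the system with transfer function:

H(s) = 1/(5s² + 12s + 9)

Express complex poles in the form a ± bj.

Discriminant = 12² - 4×5×9 = 144 - 180 = -36 < 0, so the poles are a complex conjugate pair s = (-12 ± j√36)/(2×5). Real part = -12/(2×5) = -12/10 = -1.2; imaginary part = ±√36/(2×5) = 6/10 = 0.6. Poles: s = -1.2 ± 0.6j.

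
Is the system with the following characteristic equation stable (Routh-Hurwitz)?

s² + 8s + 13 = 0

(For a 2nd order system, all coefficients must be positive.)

Coefficients: 1, 8, 13. All positive, so system is stable.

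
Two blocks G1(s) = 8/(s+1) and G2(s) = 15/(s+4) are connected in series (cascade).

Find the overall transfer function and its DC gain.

Series: multiply transfer functions. G_eq = 8/(s+1) × 15/(s+4) = 120/((s+1)(s+4)). DC gain = 120/(1×4) = 30.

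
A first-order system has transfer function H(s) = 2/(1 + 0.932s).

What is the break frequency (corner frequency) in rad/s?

Corner frequency = 1/τ = 1/0.932 = 1.073 rad/s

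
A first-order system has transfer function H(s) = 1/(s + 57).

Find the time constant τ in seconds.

For H(s) = 1/(s + 1/τ), the pole is at -1/τ = -57, so τ = 1/57 = 0.0175 s.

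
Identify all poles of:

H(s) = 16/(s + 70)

Pole is where denominator = 0: s + 70 = 0, so s = -70.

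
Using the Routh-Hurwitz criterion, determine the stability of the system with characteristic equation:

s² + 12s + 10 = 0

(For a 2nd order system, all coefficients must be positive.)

Coefficients: 1, 12, 10. All positive, so system is stable.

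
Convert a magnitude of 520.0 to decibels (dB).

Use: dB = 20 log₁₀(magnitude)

dB = 20 log₁₀(520.0) = 54.3 dB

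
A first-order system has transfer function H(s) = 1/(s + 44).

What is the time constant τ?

For H(s) = 1/(s + 1/τ), the pole is at -1/τ = -44, so τ = 1/44 = 0.0227 s.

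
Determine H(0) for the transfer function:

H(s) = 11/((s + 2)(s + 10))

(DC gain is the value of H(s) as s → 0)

DC gain = H(0) = 11/(2 × 10) = 11/20 = 0.55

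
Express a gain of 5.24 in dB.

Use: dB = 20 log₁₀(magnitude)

dB = 20 log₁₀(5.24) = 14.4 dB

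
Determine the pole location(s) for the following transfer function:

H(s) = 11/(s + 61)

Pole is where denominator = 0: s + 61 = 0, so s = -61.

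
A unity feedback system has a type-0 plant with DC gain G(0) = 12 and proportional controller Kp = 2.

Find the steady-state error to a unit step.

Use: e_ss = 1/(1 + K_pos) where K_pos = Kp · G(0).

K_pos = Kp · G(0) = 2 × 12 = 24. e_ss = 1/(1 + 24) = 0.04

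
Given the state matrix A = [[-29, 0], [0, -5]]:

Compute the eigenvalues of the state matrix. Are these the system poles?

For diagonal matrix, eigenvalues are diagonal entries: λ₁ = -29, λ₂ = -5. Eigenvalues of A = system poles.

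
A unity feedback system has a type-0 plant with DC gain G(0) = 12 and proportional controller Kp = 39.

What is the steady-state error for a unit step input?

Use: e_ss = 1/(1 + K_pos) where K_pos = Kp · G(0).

K_pos = Kp · G(0) = 39 × 12 = 468. e_ss = 1/(1 + 468) = 0.0021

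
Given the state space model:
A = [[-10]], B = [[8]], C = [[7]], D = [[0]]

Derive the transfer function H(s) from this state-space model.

(sI - A)⁻¹ = 1/(s + 10). H(s) = 7 × 8/(s + 10) + 0 = 56/(s + 10).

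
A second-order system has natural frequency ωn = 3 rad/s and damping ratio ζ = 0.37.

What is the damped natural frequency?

ωd = ωn√(1 - ζ²) = 3√(1 - 0.37²) = 2.79 rad/s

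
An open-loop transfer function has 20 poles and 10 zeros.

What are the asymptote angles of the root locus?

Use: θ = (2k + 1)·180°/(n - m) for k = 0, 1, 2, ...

n - m = 20 - 10 = 10. Angles: θk = (2k + 1)·180°/10 = 18°, 54°, 90°, 126°, 162°, 198°, 234°, 270°, 306°, 342°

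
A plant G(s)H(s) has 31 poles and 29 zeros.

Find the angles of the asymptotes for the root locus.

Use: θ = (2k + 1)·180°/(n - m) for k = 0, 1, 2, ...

n - m = 31 - 29 = 2. Angles: θk = (2k + 1)·180°/2 = 90°, 270°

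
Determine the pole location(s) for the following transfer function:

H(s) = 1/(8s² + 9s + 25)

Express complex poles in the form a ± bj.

Discriminant = 9² - 4×8×25 = 81 - 800 = -719 < 0, so the poles are a complex conjugate pair s = (-9 ± j√719)/(2×8). Real part = -9/(2×8) = -9/16 = -0.5625; imaginary part = ±√719/(2×8) ≈ 1.6759. Poles: s = -0.5625 ± 1.6759j.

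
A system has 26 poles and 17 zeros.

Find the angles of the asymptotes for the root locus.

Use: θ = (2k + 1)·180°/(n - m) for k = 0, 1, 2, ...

n - m = 26 - 17 = 9. Angles: θk = (2k + 1)·180°/9 = 20°, 60°, 100°, 140°, 180°, 220°, 260°, 300°, 340°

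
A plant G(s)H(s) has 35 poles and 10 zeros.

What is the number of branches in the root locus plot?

Root locus has n branches where n = number of poles = 35.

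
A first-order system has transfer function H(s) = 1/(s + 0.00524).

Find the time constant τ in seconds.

For H(s) = 1/(s + 1/τ), the pole is at -1/τ = -0.00524, so τ = 1/0.00524 = 190.8 s.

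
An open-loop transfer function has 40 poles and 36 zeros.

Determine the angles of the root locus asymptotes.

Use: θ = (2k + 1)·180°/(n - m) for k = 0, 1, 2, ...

n - m = 40 - 36 = 4. Angles: θk = (2k + 1)·180°/4 = 45°, 135°, 225°, 315°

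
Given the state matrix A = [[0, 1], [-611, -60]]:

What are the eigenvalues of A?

det(A - λI) = λ² - (-60)λ + 611 = (λ - (-47))(λ - (-13)). Eigenvalues: -47, -13.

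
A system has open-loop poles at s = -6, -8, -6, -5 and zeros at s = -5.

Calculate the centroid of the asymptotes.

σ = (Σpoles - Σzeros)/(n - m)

σ = (Σpoles - Σzeros)/(n - m) = (-25 - (-5))/(4 - 1) = -20/3 = -6.67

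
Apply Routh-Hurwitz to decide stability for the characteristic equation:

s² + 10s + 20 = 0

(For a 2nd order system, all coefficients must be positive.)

Coefficients: 1, 10, 20. All positive, so system is stable.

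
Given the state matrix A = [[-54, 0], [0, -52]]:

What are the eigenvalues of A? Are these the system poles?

For diagonal matrix, eigenvalues are diagonal entries: λ₁ = -54, λ₂ = -52. Eigenvalues of A = system poles.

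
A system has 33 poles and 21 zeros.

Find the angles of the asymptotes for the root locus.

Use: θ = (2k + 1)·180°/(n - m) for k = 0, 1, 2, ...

n - m = 33 - 21 = 12. Angles: θk = (2k + 1)·180°/12 = 15°, 45°, 75°, 105°, 135°, 165°, 195°, 225°, 255°, 285°, 315°, 345°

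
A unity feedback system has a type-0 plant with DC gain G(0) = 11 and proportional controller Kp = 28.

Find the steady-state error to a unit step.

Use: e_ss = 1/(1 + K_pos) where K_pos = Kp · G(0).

K_pos = Kp · G(0) = 28 × 11 = 308. e_ss = 1/(1 + 308) = 0.0032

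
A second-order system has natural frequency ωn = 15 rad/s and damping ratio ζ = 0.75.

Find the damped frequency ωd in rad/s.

ωd = ωn√(1 - ζ²) = 15√(1 - 0.75²) = 9.92 rad/s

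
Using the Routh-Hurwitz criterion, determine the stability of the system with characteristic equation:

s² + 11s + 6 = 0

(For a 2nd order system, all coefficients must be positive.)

Coefficients: 1, 11, 6. All positive, so system is stable.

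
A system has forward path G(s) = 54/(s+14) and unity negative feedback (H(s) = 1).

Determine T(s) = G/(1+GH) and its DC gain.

T(s) = G/(1+GH) = [54/(s+14)] / [1 + 54/(s+14)] = 54/(s+14+54) = 54/(s+68). DC gain = 54/68 = 0.7941.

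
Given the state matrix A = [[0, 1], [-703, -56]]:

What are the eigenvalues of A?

det(A - λI) = λ² - (-56)λ + 703 = (λ - (-19))(λ - (-37)). Eigenvalues: -19, -37.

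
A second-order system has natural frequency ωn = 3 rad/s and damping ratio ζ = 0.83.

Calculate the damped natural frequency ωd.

ωd = ωn√(1 - ζ²) = 3√(1 - 0.83²) = 1.67 rad/s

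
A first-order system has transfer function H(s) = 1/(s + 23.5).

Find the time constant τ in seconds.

For H(s) = 1/(s + 1/τ), the pole is at -1/τ = -23.5, so τ = 1/23.5 = 0.0426 s.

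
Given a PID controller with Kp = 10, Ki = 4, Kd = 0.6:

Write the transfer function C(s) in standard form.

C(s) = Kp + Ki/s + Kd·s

Substituting values: C(s) = 10 + 4/s + 0.6s = (0.6s² + 10s + 4)/s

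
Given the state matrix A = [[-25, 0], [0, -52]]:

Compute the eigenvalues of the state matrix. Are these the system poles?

For diagonal matrix, eigenvalues are diagonal entries: λ₁ = -25, λ₂ = -52. Eigenvalues of A = system poles.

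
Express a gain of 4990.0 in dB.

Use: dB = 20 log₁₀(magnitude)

dB = 20 log₁₀(4990.0) = 74.0 dB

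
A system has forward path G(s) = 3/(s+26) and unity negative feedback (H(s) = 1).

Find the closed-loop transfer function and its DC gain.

T(s) = G/(1+GH) = [3/(s+26)] / [1 + 3/(s+26)] = 3/(s+26+3) = 3/(s+29). DC gain = 3/29 = 0.1034.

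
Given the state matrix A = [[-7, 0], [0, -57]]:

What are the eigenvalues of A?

For diagonal matrix, eigenvalues are diagonal entries: λ₁ = -7, λ₂ = -57.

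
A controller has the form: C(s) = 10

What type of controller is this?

This is a Proportional (P) controller.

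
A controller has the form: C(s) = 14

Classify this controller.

This is a Proportional (P) controller.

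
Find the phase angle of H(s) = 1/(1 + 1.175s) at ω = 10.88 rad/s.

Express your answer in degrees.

Phase = -arctan(ωτ) = -arctan(10.88 × 1.175) = -85.5°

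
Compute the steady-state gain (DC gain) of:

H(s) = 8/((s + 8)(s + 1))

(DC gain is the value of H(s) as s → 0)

DC gain = H(0) = 8/(8 × 1) = 8/8 = 1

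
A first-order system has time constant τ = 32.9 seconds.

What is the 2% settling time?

For first-order system, 2% settling time ≈ 4τ = 4 × 32.9 = 131.6 s.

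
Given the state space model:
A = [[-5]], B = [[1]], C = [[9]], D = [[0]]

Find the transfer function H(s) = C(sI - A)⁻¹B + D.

(sI - A)⁻¹ = 1/(s + 5). H(s) = 9 × 1/(s + 5) + 0 = 9/(s + 5).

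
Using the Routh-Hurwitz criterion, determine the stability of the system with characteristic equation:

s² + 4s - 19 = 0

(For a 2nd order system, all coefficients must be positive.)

Coefficients: 1, 4, -19. c=-19 not positive, so system is unstable.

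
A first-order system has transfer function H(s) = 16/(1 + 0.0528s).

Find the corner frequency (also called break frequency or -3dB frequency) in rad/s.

Corner frequency = 1/τ = 1/0.0528 = 18.939 rad/s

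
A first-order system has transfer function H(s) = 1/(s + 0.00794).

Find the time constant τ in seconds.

For H(s) = 1/(s + 1/τ), the pole is at -1/τ = -0.00794, so τ = 1/0.00794 = 125.9 s.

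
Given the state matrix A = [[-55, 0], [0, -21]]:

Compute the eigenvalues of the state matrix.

For diagonal matrix, eigenvalues are diagonal entries: λ₁ = -55, λ₂ = -21.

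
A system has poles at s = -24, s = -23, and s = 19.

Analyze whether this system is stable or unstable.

Pole(s) at s = 19 are not in the left half-plane. System is unstable.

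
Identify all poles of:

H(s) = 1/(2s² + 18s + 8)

Discriminant = 18² - 4×2×8 = 324 - 64 = 260 > 0, so two distinct real poles. Using quadratic formula: s = (-18 ± √260)/(2×2) = (-18 ± √260)/4, with √260 ≈ 16.1245. s₁ ≈ -0.4689, s₂ ≈ -8.5311. Poles: s₁ = -0.4689, s₂ = -8.5311.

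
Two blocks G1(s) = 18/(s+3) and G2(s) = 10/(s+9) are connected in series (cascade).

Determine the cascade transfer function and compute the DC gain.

Series: multiply transfer functions. G_eq = 18/(s+3) × 10/(s+9) = 180/((s+3)(s+9)). DC gain = 180/(3×9) = 6.6667.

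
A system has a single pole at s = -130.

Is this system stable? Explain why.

Pole at s = -130 is in the left half-plane. Stable.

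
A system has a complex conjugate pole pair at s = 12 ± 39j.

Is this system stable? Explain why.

Real part of poles is 12 (> 0, right half-plane). Unstable.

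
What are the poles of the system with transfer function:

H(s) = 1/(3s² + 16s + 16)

Discriminant = 16² - 4×3×16 = 256 - 192 = 64 > 0, so two distinct real poles. Using quadratic formula: s = (-16 ± √64)/(2×3) = (-16 ± √64)/6, with √64 = 8. s₁ = -8/6 ≈ -1.3333, s₂ = -24/6 = -4. Poles: s₁ = -1.3333, s₂ = -4.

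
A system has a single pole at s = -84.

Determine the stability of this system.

Pole at s = -84 is in the left half-plane. Stable.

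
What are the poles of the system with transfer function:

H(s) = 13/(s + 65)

Pole is where denominator = 0: s + 65 = 0, so s = -65.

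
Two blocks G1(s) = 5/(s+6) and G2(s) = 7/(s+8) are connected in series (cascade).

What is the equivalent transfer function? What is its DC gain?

Series: multiply transfer functions. G_eq = 5/(s+6) × 7/(s+8) = 35/((s+6)(s+8)). DC gain = 35/(6×8) = 0.7292.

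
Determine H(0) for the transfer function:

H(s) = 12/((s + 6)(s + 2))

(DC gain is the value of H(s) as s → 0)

DC gain = H(0) = 12/(6 × 2) = 12/12 = 1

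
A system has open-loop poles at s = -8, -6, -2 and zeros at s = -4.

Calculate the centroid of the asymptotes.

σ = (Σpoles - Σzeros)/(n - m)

σ = (Σpoles - Σzeros)/(n - m) = (-16 - (-4))/(3 - 1) = -12/2 = -6.0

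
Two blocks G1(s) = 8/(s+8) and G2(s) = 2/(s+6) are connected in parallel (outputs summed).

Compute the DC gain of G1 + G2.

Parallel: G_eq = G1 + G2. DC gain = G1(0) + G2(0) = 8/8 + 2/6 = 1 + 0.3333 = 1.3333.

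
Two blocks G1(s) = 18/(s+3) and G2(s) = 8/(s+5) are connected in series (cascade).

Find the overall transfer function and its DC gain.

Series: multiply transfer functions. G_eq = 18/(s+3) × 8/(s+5) = 144/((s+3)(s+5)). DC gain = 144/(3×5) = 9.6.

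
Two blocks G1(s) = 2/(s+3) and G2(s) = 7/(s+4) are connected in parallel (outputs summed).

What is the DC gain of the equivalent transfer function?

Parallel: G_eq = G1 + G2. DC gain = G1(0) + G2(0) = 2/3 + 7/4 = 0.6667 + 1.75 = 2.4167.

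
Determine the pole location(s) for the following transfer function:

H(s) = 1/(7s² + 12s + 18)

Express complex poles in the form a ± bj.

Discriminant = 12² - 4×7×18 = 144 - 504 = -360 < 0, so the poles are a complex conjugate pair s = (-12 ± j√360)/(2×7). Real part = -12/(2×7) = -12/14 ≈ -0.8571; imaginary part = ±√360/(2×7) ≈ 1.3553. Poles: s = -0.8571 ± 1.3553j.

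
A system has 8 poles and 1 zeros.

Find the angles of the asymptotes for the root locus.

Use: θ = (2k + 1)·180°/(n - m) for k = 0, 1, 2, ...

n - m = 8 - 1 = 7. Angles: θk = (2k + 1)·180°/7 = 25.71°, 77.14°, 128.57°, 180°, 231.43°, 282.86°, 334.29°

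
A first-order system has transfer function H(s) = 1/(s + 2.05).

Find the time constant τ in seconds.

For H(s) = 1/(s + 1/τ), the pole is at -1/τ = -2.05, so τ = 1/2.05 = 0.4878 s.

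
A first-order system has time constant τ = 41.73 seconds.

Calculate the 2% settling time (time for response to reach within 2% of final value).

For first-order system, 2% settling time ≈ 4τ = 4 × 41.73 = 166.92 s.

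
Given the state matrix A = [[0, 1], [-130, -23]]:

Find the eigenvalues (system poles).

det(A - λI) = λ² - (-23)λ + 130 = (λ - (-13))(λ - (-10)). Eigenvalues: -13, -10.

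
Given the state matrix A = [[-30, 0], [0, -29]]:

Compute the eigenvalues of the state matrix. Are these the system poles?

For diagonal matrix, eigenvalues are diagonal entries: λ₁ = -30, λ₂ = -29. Eigenvalues of A = system poles.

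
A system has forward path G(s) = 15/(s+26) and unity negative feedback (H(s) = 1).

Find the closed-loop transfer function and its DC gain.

T(s) = G/(1+GH) = [15/(s+26)] / [1 + 15/(s+26)] = 15/(s+26+15) = 15/(s+41). DC gain = 15/41 = 0.3659.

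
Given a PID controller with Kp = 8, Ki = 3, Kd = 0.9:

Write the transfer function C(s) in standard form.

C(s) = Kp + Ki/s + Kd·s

Substituting values: C(s) = 8 + 3/s + 0.9s = (0.9s² + 8s + 3)/s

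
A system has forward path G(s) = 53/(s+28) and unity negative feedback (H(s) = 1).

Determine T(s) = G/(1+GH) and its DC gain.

T(s) = G/(1+GH) = [53/(s+28)] / [1 + 53/(s+28)] = 53/(s+28+53) = 53/(s+81). DC gain = 53/81 = 0.6543.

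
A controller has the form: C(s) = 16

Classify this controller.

This is a Proportional (P) controller.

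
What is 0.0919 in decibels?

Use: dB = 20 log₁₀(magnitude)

dB = 20 log₁₀(0.0919) = -20.7 dB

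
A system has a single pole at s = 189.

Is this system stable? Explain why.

Pole at s = 189 is in the right half-plane. Unstable.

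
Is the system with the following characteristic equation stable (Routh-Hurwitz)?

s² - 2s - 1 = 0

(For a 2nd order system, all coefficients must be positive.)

Coefficients: 1, -2, -1. b=-2, c=-1 not positive, so system is unstable.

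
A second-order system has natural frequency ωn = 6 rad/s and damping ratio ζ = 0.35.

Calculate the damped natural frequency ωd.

ωd = ωn√(1 - ζ²) = 6√(1 - 0.35²) = 5.62 rad/s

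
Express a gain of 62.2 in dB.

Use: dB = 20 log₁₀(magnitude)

dB = 20 log₁₀(62.2) = 35.9 dB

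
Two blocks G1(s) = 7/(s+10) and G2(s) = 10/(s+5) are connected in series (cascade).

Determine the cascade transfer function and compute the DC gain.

Series: multiply transfer functions. G_eq = 7/(s+10) × 10/(s+5) = 70/((s+10)(s+5)). DC gain = 70/(10×5) = 1.4.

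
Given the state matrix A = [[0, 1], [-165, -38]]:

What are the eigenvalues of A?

det(A - λI) = λ² - (-38)λ + 165 = (λ - (-33))(λ - (-5)). Eigenvalues: -33, -5.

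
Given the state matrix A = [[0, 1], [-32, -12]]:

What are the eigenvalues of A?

det(A - λI) = λ² - (-12)λ + 32 = (λ - (-4))(λ - (-8)). Eigenvalues: -4, -8.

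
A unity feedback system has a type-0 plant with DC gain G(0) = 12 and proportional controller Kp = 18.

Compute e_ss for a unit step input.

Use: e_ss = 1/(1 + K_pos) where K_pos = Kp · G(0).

K_pos = Kp · G(0) = 18 × 12 = 216. e_ss = 1/(1 + 216) = 0.0046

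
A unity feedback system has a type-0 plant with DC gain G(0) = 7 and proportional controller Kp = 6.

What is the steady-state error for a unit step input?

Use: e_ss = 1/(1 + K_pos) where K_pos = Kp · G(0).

K_pos = Kp · G(0) = 6 × 7 = 42. e_ss = 1/(1 + 42) = 0.0233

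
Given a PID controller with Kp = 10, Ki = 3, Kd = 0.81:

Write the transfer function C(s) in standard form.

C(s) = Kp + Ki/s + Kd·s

Substituting values: C(s) = 10 + 3/s + 0.81s = (0.81s² + 10s + 3)/s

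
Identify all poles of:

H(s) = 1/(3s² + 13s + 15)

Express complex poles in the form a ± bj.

Discriminant = 13² - 4×3×15 = 169 - 180 = -11 < 0, so the poles are a complex conjugate pair s = (-13 ± j√11)/(2×3). Real part = -13/(2×3) = -13/6 ≈ -2.1667; imaginary part = ±√11/(2×3) ≈ 0.5528. Poles: s = -2.1667 ± 0.5528j.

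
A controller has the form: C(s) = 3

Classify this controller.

This is a Proportional (P) controller.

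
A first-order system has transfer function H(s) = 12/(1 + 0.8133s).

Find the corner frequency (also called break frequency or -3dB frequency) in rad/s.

Corner frequency = 1/τ = 1/0.8133 = 1.23 rad/s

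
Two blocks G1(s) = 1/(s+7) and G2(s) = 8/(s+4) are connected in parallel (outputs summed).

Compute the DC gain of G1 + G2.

Parallel: G_eq = G1 + G2. DC gain = G1(0) + G2(0) = 1/7 + 8/4 = 0.1429 + 2 = 2.1429.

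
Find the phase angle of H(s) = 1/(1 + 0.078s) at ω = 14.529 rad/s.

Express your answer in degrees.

Phase = -arctan(ωτ) = -arctan(14.529 × 0.078) = -48.6°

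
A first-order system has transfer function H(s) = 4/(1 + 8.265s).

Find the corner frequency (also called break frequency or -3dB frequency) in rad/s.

Corner frequency = 1/τ = 1/8.265 = 0.121 rad/s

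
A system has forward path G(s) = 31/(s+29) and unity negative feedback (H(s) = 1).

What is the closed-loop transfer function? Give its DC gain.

T(s) = G/(1+GH) = [31/(s+29)] / [1 + 31/(s+29)] = 31/(s+29+31) = 31/(s+60). DC gain = 31/60 = 0.5167.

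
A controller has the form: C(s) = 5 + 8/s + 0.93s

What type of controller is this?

This is a Proportional-Integral-Derivative (PID) controller.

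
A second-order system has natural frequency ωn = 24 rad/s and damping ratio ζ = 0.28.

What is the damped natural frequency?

ωd = ωn√(1 - ζ²) = 24√(1 - 0.28²) = 23.04 rad/s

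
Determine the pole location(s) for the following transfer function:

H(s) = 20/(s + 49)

Pole is where denominator = 0: s + 49 = 0, so s = -49.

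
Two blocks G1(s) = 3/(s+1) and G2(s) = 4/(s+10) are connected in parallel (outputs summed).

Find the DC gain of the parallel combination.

Parallel: G_eq = G1 + G2. DC gain = G1(0) + G2(0) = 3/1 + 4/10 = 3 + 0.4 = 3.4.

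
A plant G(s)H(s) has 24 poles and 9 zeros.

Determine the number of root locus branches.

Root locus has n branches where n = number of poles = 24.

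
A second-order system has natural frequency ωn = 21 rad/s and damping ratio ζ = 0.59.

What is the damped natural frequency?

ωd = ωn√(1 - ζ²) = 21√(1 - 0.59²) = 16.96 rad/s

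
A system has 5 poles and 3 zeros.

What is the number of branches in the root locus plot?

Root locus has n branches where n = number of poles = 5.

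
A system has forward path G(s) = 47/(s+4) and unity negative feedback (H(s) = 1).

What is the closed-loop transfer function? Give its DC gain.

T(s) = G/(1+GH) = [47/(s+4)] / [1 + 47/(s+4)] = 47/(s+4+47) = 47/(s+51). DC gain = 47/51 = 0.9216.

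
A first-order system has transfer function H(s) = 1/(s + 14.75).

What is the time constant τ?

For H(s) = 1/(s + 1/τ), the pole is at -1/τ = -14.75, so τ = 1/14.75 = 0.0678 s.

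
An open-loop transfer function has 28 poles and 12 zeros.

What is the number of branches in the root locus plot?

Root locus has n branches where n = number of poles = 28.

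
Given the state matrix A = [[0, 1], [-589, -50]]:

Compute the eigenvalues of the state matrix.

det(A - λI) = λ² - (-50)λ + 589 = (λ - (-19))(λ - (-31)). Eigenvalues: -19, -31.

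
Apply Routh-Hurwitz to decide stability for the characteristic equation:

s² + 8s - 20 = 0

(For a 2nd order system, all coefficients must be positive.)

Coefficients: 1, 8, -20. c=-20 not positive, so system is unstable.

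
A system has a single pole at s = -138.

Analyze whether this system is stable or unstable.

Pole at s = -138 is in the left half-plane. Stable.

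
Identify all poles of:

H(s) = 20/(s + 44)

Pole is where denominator = 0: s + 44 = 0, so s = -44.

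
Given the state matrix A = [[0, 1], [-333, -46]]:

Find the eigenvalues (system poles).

det(A - λI) = λ² - (-46)λ + 333 = (λ - (-9))(λ - (-37)). Eigenvalues: -9, -37.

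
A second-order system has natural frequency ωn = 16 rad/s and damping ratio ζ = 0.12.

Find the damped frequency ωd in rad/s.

ωd = ωn√(1 - ζ²) = 16√(1 - 0.12²) = 15.88 rad/s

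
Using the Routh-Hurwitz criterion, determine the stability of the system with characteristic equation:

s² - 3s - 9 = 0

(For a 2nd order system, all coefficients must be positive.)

Coefficients: 1, -3, -9. b=-3, c=-9 not positive, so system is unstable.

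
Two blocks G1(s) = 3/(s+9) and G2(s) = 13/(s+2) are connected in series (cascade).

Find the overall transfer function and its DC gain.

Series: multiply transfer functions. G_eq = 3/(s+9) × 13/(s+2) = 39/((s+9)(s+2)). DC gain = 39/(9×2) = 2.1667.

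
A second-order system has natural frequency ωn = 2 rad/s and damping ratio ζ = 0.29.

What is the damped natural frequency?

ωd = ωn√(1 - ζ²) = 2√(1 - 0.29²) = 1.91 rad/s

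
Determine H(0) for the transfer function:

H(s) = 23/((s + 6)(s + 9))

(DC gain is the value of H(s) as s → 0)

DC gain = H(0) = 23/(6 × 9) = 23/54 = 0.4259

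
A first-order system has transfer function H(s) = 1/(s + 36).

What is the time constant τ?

For H(s) = 1/(s + 1/τ), the pole is at -1/τ = -36, so τ = 1/36 = 0.0278 s.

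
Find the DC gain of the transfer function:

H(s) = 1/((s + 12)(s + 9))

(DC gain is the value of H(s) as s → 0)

DC gain = H(0) = 1/(12 × 9) = 1/108 = 0.0093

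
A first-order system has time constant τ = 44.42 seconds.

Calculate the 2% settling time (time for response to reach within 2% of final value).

For first-order system, 2% settling time ≈ 4τ = 4 × 44.42 = 177.68 s.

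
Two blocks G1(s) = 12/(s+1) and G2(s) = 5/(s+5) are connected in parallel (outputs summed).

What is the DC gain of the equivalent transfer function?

Parallel: G_eq = G1 + G2. DC gain = G1(0) + G2(0) = 12/1 + 5/5 = 12 + 1 = 13.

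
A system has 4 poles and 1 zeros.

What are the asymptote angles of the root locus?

n - m = 4 - 1 = 3. Angles: θk = (2k + 1)·180°/3 = 60°, 180°, 300°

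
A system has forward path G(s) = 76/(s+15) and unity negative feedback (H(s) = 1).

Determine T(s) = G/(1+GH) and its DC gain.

T(s) = G/(1+GH) = [76/(s+15)] / [1 + 76/(s+15)] = 76/(s+15+76) = 76/(s+91). DC gain = 76/91 = 0.8352.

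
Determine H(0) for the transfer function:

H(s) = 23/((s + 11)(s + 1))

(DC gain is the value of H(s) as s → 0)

DC gain = H(0) = 23/(11 × 1) = 23/11 = 2.0909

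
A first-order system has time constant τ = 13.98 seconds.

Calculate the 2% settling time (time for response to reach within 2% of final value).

For first-order system, 2% settling time ≈ 4τ = 4 × 13.98 = 55.92 s.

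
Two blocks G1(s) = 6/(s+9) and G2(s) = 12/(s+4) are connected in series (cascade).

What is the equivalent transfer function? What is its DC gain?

Series: multiply transfer functions. G_eq = 6/(s+9) × 12/(s+4) = 72/((s+9)(s+4)). DC gain = 72/(9×4) = 2.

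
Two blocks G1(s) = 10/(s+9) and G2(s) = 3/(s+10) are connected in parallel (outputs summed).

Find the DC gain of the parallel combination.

Parallel: G_eq = G1 + G2. DC gain = G1(0) + G2(0) = 10/9 + 3/10 = 1.1111 + 0.3 = 1.4111.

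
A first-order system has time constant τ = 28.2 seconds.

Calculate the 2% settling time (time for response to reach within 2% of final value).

For first-order system, 2% settling time ≈ 4τ = 4 × 28.2 = 112.8 s.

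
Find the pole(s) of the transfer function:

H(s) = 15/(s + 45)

Pole is where denominator = 0: s + 45 = 0, so s = -45.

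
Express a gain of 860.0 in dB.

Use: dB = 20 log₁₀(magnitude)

dB = 20 log₁₀(860.0) = 58.7 dB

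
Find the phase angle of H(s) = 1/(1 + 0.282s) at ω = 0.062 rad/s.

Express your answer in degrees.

Phase = -arctan(ωτ) = -arctan(0.062 × 0.282) = -1.0°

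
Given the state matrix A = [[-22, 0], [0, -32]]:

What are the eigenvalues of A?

For diagonal matrix, eigenvalues are diagonal entries: λ₁ = -22, λ₂ = -32.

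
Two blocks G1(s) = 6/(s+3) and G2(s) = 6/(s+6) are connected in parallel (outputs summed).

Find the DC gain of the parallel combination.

Parallel: G_eq = G1 + G2. DC gain = G1(0) + G2(0) = 6/3 + 6/6 = 2 + 1 = 3.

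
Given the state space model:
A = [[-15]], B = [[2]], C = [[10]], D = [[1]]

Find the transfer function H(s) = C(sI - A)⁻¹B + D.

(sI - A)⁻¹ = 1/(s + 15). H(s) = 10×2/(s + 15) + 1 = (s + 35)/(s + 15).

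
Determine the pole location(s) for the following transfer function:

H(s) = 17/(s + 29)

Pole is where denominator = 0: s + 29 = 0, so s = -29.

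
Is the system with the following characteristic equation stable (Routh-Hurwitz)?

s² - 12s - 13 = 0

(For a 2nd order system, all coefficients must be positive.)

Coefficients: 1, -12, -13. b=-12, c=-13 not positive, so system is unstable.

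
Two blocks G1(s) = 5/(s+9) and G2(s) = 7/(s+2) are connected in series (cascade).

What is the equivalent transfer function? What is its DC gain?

Series: multiply transfer functions. G_eq = 5/(s+9) × 7/(s+2) = 35/((s+9)(s+2)). DC gain = 35/(9×2) = 1.9444.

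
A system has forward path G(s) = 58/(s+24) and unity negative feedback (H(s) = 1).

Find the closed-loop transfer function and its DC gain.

T(s) = G/(1+GH) = [58/(s+24)] / [1 + 58/(s+24)] = 58/(s+24+58) = 58/(s+82). DC gain = 58/82 = 0.7073.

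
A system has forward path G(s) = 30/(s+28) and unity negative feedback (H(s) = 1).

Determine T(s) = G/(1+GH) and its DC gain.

T(s) = G/(1+GH) = [30/(s+28)] / [1 + 30/(s+28)] = 30/(s+28+30) = 30/(s+58). DC gain = 30/58 = 0.5172.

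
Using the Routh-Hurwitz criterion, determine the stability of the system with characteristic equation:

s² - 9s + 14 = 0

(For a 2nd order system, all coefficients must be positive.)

Coefficients: 1, -9, 14. b=-9 not positive, so system is unstable.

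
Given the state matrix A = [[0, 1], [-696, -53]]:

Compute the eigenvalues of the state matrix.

det(A - λI) = λ² - (-53)λ + 696 = (λ - (-29))(λ - (-24)). Eigenvalues: -29, -24.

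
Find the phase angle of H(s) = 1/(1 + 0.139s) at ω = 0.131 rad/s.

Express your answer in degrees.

Phase = -arctan(ωτ) = -arctan(0.131 × 0.139) = -1.0°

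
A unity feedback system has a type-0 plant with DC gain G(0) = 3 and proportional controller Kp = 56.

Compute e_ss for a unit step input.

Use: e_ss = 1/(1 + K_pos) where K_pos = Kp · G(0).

K_pos = Kp · G(0) = 56 × 3 = 168. e_ss = 1/(1 + 168) = 0.0059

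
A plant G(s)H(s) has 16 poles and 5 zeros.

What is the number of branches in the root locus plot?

Root locus has n branches where n = number of poles = 16.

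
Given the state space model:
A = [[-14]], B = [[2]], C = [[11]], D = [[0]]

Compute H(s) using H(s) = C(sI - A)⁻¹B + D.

(sI - A)⁻¹ = 1/(s + 14). H(s) = 11 × 2/(s + 14) + 0 = 22/(s + 14).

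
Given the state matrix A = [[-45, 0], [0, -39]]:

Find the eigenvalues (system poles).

For diagonal matrix, eigenvalues are diagonal entries: λ₁ = -45, λ₂ = -39.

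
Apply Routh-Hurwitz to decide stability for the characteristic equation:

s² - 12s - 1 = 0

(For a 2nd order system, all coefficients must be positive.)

Coefficients: 1, -12, -1. b=-12, c=-1 not positive, so system is unstable.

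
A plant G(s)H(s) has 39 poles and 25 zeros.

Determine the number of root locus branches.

Root locus has n branches where n = number of poles = 39.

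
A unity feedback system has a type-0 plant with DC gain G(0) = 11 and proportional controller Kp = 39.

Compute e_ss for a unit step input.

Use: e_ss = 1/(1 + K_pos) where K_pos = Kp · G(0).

K_pos = Kp · G(0) = 39 × 11 = 429. e_ss = 1/(1 + 429) = 0.0023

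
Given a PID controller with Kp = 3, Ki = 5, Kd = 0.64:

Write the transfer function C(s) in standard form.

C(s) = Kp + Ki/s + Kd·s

Substituting values: C(s) = 3 + 5/s + 0.64s = (0.64s² + 3s + 5)/s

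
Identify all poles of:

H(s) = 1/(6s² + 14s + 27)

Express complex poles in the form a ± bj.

Discriminant = 14² - 4×6×27 = 196 - 648 = -452 < 0, so the poles are a complex conjugate pair s = (-14 ± j√452)/(2×6). Real part = -14/(2×6) = -14/12 ≈ -1.1667; imaginary part = ±√452/(2×6) ≈ 1.7717. Poles: s = -1.1667 ± 1.7717j.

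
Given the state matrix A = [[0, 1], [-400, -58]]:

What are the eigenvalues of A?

det(A - λI) = λ² - (-58)λ + 400 = (λ - (-50))(λ - (-8)). Eigenvalues: -50, -8.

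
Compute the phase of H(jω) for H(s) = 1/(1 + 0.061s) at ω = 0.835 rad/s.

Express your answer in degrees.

Phase = -arctan(ωτ) = -arctan(0.835 × 0.061) = -2.9°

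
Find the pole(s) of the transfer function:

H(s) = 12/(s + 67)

Pole is where denominator = 0: s + 67 = 0, so s = -67.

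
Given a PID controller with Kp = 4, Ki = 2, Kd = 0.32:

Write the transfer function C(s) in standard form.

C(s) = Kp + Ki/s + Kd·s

Substituting values: C(s) = 4 + 2/s + 0.32s = (0.32s² + 4s + 2)/s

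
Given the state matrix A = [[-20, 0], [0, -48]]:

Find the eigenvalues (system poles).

For diagonal matrix, eigenvalues are diagonal entries: λ₁ = -20, λ₂ = -48.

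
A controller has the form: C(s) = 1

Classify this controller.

This is a Proportional (P) controller.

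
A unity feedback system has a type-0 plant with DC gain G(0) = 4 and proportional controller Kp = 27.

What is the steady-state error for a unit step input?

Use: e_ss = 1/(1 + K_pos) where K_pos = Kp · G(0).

K_pos = Kp · G(0) = 27 × 4 = 108. e_ss = 1/(1 + 108) = 0.0092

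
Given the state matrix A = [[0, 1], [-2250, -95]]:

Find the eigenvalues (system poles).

det(A - λI) = λ² - (-95)λ + 2250 = (λ - (-50))(λ - (-45)). Eigenvalues: -50, -45.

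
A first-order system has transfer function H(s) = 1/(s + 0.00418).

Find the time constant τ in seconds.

For H(s) = 1/(s + 1/τ), the pole is at -1/τ = -0.00418, so τ = 1/0.00418 = 239.2 s.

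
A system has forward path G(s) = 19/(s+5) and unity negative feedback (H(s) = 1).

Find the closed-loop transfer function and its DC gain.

T(s) = G/(1+GH) = [19/(s+5)] / [1 + 19/(s+5)] = 19/(s+5+19) = 19/(s+24). DC gain = 19/24 = 0.7917.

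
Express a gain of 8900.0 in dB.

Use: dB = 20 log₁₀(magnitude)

dB = 20 log₁₀(8900.0) = 79.0 dB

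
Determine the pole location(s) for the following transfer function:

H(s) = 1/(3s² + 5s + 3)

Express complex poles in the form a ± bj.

Discriminant = 5² - 4×3×3 = 25 - 36 = -11 < 0, so the poles are a complex conjugate pair s = (-5 ± j√11)/(2×3). Real part = -5/(2×3) = -5/6 ≈ -0.8333; imaginary part = ±√11/(2×3) ≈ 0.5528. Poles: s = -0.8333 ± 0.5528j.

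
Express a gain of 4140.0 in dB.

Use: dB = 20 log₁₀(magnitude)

dB = 20 log₁₀(4140.0) = 72.3 dB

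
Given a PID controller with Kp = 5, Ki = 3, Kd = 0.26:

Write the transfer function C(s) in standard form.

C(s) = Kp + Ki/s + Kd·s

Substituting values: C(s) = 5 + 3/s + 0.26s = (0.26s² + 5s + 3)/s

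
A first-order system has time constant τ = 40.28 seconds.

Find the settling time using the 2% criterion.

For first-order system, 2% settling time ≈ 4τ = 4 × 40.28 = 161.12 s.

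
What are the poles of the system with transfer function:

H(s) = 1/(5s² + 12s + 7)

Discriminant = 12² - 4×5×7 = 144 - 140 = 4 > 0, so two distinct real poles. Using quadratic formula: s = (-12 ± √4)/(2×5) = (-12 ± √4)/10, with √4 = 2. s₁ = -10/10 = -1, s₂ = -14/10 = -1.4. Poles: s₁ = -1, s₂ = -1.4.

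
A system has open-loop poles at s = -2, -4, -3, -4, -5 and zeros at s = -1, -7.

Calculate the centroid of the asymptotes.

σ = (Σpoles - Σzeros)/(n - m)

σ = (Σpoles - Σzeros)/(n - m) = (-18 - (-8))/(5 - 2) = -10/3 = -3.33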